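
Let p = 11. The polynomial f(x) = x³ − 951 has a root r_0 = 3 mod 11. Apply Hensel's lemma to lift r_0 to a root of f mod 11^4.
r_3 = 2632 (mod 14641)

Hensel: r_{i+1} = r_i − f(r_i)/f′(r_i) mod 11^{i+2}, where f′(x) = 3x². Iterate:
  r_0 = 3 (mod 11)
  r_1 = 91 (mod 121)
  r_2 = 1301 (mod 1331)
  r_3 = 2632 (mod 14641)
Final: r = 2632 with f(r) ≡ 0 mod 11^4.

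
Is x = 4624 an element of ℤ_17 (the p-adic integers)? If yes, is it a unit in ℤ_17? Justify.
x ∈ ℤ_17 but not a unit; v_17(x) = 2 > 0

ℤ_17 = {x ∈ ℚ_17 : v_17(x) ≥ 0} and ℤ_17^× = {x ∈ ℤ_17 : v_17(x) = 0}. Here v_17(4624) = v_17(num) − v_17(den) = 2; compare against these criteria.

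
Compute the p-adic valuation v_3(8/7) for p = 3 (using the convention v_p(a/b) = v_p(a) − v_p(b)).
v_3(8/7) = 0

Factor powers of 3 from the numerator and denominator of the reduced fraction: 8 = 3^0 · 8 and 7 = 3^0 · 7. Apply v_p(a/b) = v_p(a) − v_p(b): v_3(8/7) = 0 − 0 = 0.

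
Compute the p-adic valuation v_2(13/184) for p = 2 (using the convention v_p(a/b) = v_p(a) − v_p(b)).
v_2(13/184) = -3

Factor powers of 2 from the numerator and denominator of the reduced fraction: 13 = 2^0 · 13 and 184 = 2^3 · 23. Apply v_p(a/b) = v_p(a) − v_p(b): v_2(13/184) = 0 − 3 = -3.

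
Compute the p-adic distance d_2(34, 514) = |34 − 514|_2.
d_2(34, 514) = 1/32

Step 1 — x − y = 34 − 514 = -480. Step 2 — v_2(-480) = 5 (factor: -480 = −(2^5 · 15); the sign does not affect v_p). Step 3 — |x − y|_2 = 2^{-5} = 1/32.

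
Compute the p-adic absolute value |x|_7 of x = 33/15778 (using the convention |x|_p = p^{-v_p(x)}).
|33/15778|_7 = 343

Step 1 — compute v_7(x) by factoring powers of 7 out of the numerator and denominator: v_7(33/15778) = -3. Step 2 — apply |x|_p = p^{-v_p(x)} = 7^{3} = 343.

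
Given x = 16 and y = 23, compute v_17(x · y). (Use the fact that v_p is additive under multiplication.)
v_17(368) = 0

v_p(x) = 0 (factor: 16 = 17^0 · 16); v_p(y) = 0 (factor: 23 = 17^0 · 23). Additivity: v_p(xy) = v_p(x) + v_p(y) = 0 + 0 = 0. (Direct check: xy = 368 = 17^0 · (368).)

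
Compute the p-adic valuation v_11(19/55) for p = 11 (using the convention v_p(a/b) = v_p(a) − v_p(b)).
v_11(19/55) = -1

Factor powers of 11 from the numerator and denominator of the reduced fraction: 19 = 11^0 · 19 and 55 = 11^1 · 5. Apply v_p(a/b) = v_p(a) − v_p(b): v_11(19/55) = 0 − 1 = -1.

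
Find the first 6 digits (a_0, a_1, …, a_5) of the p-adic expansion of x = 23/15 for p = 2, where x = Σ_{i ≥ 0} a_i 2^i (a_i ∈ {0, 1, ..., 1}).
(a_0, …, a_5) = (1, 0, 0, 1, 1, 1)

v_2(23/15) = 0 (numerator and denominator both coprime to 2), so x ∈ ℤ_2^×. Compute digits iteratively via a_i = x_i mod 2, x_{i+1} = (x_i − a_i)/2, with x_0 = x:
  x_0 = 23/15;  a_0 = 1;  x_1 = (x_0 − 1)/2 = 4/15
  x_1 = 4/15;  a_1 = 0;  x_2 = (x_1 − 0)/2 = 2/15
  x_2 = 2/15;  a_2 = 0;  x_3 = (x_2 − 0)/2 = 1/15
  x_3 = 1/15;  a_3 = 1;  x_4 = (x_3 − 1)/2 = -7/15
  x_4 = -7/15;  a_4 = 1;  x_5 = (x_4 − 1)/2 = -11/15
  x_5 = -11/15;  a_5 = 1;  x_6 = (x_5 − 1)/2 = -13/15
Digits: (1, 0, 0, 1, 1, 1).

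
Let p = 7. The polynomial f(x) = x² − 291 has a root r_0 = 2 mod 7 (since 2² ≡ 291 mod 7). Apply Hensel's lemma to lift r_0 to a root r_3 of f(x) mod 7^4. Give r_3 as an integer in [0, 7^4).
r_3 = 282 (mod 2401)

Hensel's recurrence: r_{i+1} = r_i − f(r_i)·(f′(r_i))^{-1} mod 7^{i+2}, with f′(x) = 2x. Iterate:
  r_0 = 2 (mod 7)
  r_1 = 37 (mod 49)
  r_2 = 282 (mod 343)
  r_3 = 282 (mod 2401)
Final: r_3 = 282, and one checks f(r_3) ≡ 0 mod 7^4.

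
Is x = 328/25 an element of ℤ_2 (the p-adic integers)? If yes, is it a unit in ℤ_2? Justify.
x ∈ ℤ_2 but not a unit; v_2(x) = 3 > 0

ℤ_2 = {x ∈ ℚ_2 : v_2(x) ≥ 0} and ℤ_2^× = {x ∈ ℤ_2 : v_2(x) = 0}. Here v_2(328/25) = v_2(num) − v_2(den) = 3; compare against these criteria.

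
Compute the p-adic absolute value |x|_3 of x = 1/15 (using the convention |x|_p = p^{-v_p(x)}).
|1/15|_3 = 3

Step 1 — compute v_3(x) by factoring powers of 3 out of the numerator and denominator: v_3(1/15) = -1. Step 2 — apply |x|_p = p^{-v_p(x)} = 3^{1} = 3.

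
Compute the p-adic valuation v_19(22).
v_19(22) = 0

v_19(n) is the largest exponent k such that 19^k divides n. Factor out: 22 = 19^0 · 22. (Sign doesn't affect v_p.) So v_19(22) = 0.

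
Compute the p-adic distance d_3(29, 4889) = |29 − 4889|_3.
d_3(29, 4889) = 1/243

Step 1 — x − y = 29 − 4889 = -4860. Step 2 — v_3(-4860) = 5 (factor: -4860 = −(3^5 · 20); the sign does not affect v_p). Step 3 — |x − y|_3 = 3^{-5} = 1/243.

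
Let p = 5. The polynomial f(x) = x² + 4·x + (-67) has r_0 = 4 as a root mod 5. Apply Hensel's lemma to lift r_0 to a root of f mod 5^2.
r_1 = 9 (mod 25)

Hensel: r_{i+1} = r_i − f(r_i)·(f′(r_i))^{-1} mod 5^{i+2}, f′(x) = 2x + 4. Iterate:
  r_0 = 4 (mod 5)
  r_1 = 9 (mod 25)
Final: r = 9 satisfies f(r) ≡ 0 mod 5^2.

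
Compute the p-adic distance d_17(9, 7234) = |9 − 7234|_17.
d_17(9, 7234) = 1/289

Step 1 — x − y = 9 − 7234 = -7225. Step 2 — v_17(-7225) = 2 (factor: -7225 = −(17^2 · 25); the sign does not affect v_p). Step 3 — |x − y|_17 = 17^{-2} = 1/289.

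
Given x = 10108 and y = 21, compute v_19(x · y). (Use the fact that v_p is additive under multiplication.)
v_19(212268) = 2

v_p(x) = 2 (factor: 10108 = 19^2 · 28); v_p(y) = 0 (factor: 21 = 19^0 · 21). Additivity: v_p(xy) = v_p(x) + v_p(y) = 2 + 0 = 2. (Direct check: xy = 212268 = 19^2 · (588).)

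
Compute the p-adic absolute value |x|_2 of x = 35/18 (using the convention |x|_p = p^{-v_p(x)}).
|35/18|_2 = 2

Step 1 — compute v_2(x) by factoring powers of 2 out of the numerator and denominator: v_2(35/18) = -1. Step 2 — apply |x|_p = p^{-v_p(x)} = 2^{1} = 2.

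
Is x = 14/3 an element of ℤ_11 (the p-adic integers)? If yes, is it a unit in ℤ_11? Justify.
x ∈ ℤ_11^× (unit); v_11(x) = 0

ℤ_11 = {x ∈ ℚ_11 : v_11(x) ≥ 0} and ℤ_11^× = {x ∈ ℤ_11 : v_11(x) = 0}. Here v_11(14/3) = v_11(num) − v_11(den) = 0; compare against these criteria.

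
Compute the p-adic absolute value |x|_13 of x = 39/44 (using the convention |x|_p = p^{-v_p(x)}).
|39/44|_13 = 1/13

Step 1 — compute v_13(x) by factoring powers of 13 out of the numerator and denominator: v_13(39/44) = 1. Step 2 — apply |x|_p = p^{-v_p(x)} = 13^{-1} = 1/13.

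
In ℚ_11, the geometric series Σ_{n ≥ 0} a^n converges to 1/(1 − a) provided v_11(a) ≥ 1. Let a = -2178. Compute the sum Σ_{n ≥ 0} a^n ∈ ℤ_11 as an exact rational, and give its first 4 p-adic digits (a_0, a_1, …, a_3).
Σ a^n = 1/(1 − a) = 1/2179;  first 4 digits = (1, 0, 4, 9)

v_11(a) = 2 ≥ 1, so the series converges in ℤ_11 to 1/(1 − a) = 1/(1 − (-2178)) = 1/2179. Expand this rational in ℤ_11: compute digits iteratively via d_i = x_i mod 11, x_{i+1} = (x_i − d_i)/11. The first 4 digits are (1, 0, 4, 9).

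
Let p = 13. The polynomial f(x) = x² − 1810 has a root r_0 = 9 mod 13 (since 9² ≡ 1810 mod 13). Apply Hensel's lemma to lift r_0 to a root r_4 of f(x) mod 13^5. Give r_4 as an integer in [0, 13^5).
r_4 = 106622 (mod 371293)

Hensel's recurrence: r_{i+1} = r_i − f(r_i)·(f′(r_i))^{-1} mod 13^{i+2}, with f′(x) = 2x. Iterate:
  r_0 = 9 (mod 13)
  r_1 = 152 (mod 169)
  r_2 = 1166 (mod 2197)
  r_3 = 20939 (mod 28561)
  r_4 = 106622 (mod 371293)
Final: r_4 = 106622, and one checks f(r_4) ≡ 0 mod 13^5.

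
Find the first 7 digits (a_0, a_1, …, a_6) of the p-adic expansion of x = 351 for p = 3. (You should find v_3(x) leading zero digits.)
(a_0, …, a_6) = (0, 0, 0, 1, 1, 1, 0)

v_3(351) = 3, so a_0 = ... = a_2 = 0. Factor out: x = 3^3 · u with u = 13 a unit in ℤ_3. Expand u iteratively via a_{v+i} = u_i mod 3, u_{i+1} = (u_i − a_{v+i})/3:
  u_0 = 13;  a_3 = 1;  u_1 = (u_0 − 1)/3 = 4
  u_1 = 4;  a_4 = 1;  u_2 = (u_1 − 1)/3 = 1
  u_2 = 1;  a_5 = 1;  u_3 = (u_2 − 1)/3 = 0
  u_3 = 0;  a_6 = 0;  u_4 = (u_3 − 0)/3 = 0
Digits: (0, 0, 0, 1, 1, 1, 0).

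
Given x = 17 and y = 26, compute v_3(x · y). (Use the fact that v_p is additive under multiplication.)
v_3(442) = 0

v_p(x) = 0 (factor: 17 = 3^0 · 17); v_p(y) = 0 (factor: 26 = 3^0 · 26). Additivity: v_p(xy) = v_p(x) + v_p(y) = 0 + 0 = 0. (Direct check: xy = 442 = 3^0 · (442).)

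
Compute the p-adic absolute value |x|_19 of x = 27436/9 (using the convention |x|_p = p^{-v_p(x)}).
|27436/9|_19 = 1/6859

Step 1 — compute v_19(x) by factoring powers of 19 out of the numerator and denominator: v_19(27436/9) = 3. Step 2 — apply |x|_p = p^{-v_p(x)} = 19^{-3} = 1/6859.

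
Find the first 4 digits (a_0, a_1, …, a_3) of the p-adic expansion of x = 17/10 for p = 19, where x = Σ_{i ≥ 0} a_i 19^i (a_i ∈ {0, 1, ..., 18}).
(a_0, …, a_3) = (15, 5, 13, 5)

v_19(17/10) = 0 (numerator and denominator both coprime to 19), so x ∈ ℤ_19^×. Compute digits iteratively via a_i = x_i mod 19, x_{i+1} = (x_i − a_i)/19, with x_0 = x:
  x_0 = 17/10;  a_0 = 15;  x_1 = (x_0 − 15)/19 = -7/10
  x_1 = -7/10;  a_1 = 5;  x_2 = (x_1 − 5)/19 = -3/10
  x_2 = -3/10;  a_2 = 13;  x_3 = (x_2 − 13)/19 = -7/10
  x_3 = -7/10;  a_3 = 5;  x_4 = (x_3 − 5)/19 = -3/10
Digits: (15, 5, 13, 5).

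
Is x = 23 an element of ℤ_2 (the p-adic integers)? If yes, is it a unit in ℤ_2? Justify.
x ∈ ℤ_2^× (unit); v_2(x) = 0

ℤ_2 = {x ∈ ℚ_2 : v_2(x) ≥ 0} and ℤ_2^× = {x ∈ ℤ_2 : v_2(x) = 0}. Here v_2(23) = v_2(num) − v_2(den) = 0; compare against these criteria.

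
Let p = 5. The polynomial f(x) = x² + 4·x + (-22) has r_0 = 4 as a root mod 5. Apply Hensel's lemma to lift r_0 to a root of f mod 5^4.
r_3 = 324 (mod 625)

Hensel: r_{i+1} = r_i − f(r_i)·(f′(r_i))^{-1} mod 5^{i+2}, f′(x) = 2x + 4. Iterate:
  r_0 = 4 (mod 5)
  r_1 = 24 (mod 25)
  r_2 = 74 (mod 125)
  r_3 = 324 (mod 625)
Final: r = 324 satisfies f(r) ≡ 0 mod 5^4.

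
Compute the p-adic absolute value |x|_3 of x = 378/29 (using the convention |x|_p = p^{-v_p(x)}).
|378/29|_3 = 1/27

Step 1 — compute v_3(x) by factoring powers of 3 out of the numerator and denominator: v_3(378/29) = 3. Step 2 — apply |x|_p = p^{-v_p(x)} = 3^{-3} = 1/27.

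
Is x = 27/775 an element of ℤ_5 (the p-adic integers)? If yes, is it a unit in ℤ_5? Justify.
x ∉ ℤ_5 (v_5(x) = -2 < 0)

ℤ_5 = {x ∈ ℚ_5 : v_5(x) ≥ 0} and ℤ_5^× = {x ∈ ℤ_5 : v_5(x) = 0}. Here v_5(27/775) = v_5(num) − v_5(den) = -2; compare against these criteria.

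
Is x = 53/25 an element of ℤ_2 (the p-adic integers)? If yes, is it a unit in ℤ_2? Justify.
x ∈ ℤ_2^× (unit); v_2(x) = 0

ℤ_2 = {x ∈ ℚ_2 : v_2(x) ≥ 0} and ℤ_2^× = {x ∈ ℤ_2 : v_2(x) = 0}. Here v_2(53/25) = v_2(num) − v_2(den) = 0; compare against these criteria.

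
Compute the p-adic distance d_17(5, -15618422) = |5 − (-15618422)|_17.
d_17(5, -15618422) = 1/1419857

Step 1 — x − y = 5 − (-15618422) = 15618427. Step 2 — v_17(15618427) = 5 (factor: 15618427 = (17^5 · 11); the sign does not affect v_p). Step 3 — |x − y|_17 = 17^{-5} = 1/1419857.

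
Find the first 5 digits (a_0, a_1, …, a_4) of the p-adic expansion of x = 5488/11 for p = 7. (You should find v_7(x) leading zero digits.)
(a_0, …, a_4) = (0, 0, 0, 4, 6)

v_7(5488/11) = 3, so a_0 = ... = a_2 = 0. Factor out: x = 7^3 · u with u = 16/11 a unit in ℤ_7. Expand u iteratively via a_{v+i} = u_i mod 7, u_{i+1} = (u_i − a_{v+i})/7:
  u_0 = 16/11;  a_3 = 4;  u_1 = (u_0 − 4)/7 = -4/11
  u_1 = -4/11;  a_4 = 6;  u_2 = (u_1 − 6)/7 = -10/11
Digits: (0, 0, 0, 4, 6).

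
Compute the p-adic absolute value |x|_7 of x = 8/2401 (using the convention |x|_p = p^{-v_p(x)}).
|8/2401|_7 = 2401

Step 1 — compute v_7(x) by factoring powers of 7 out of the numerator and denominator: v_7(8/2401) = -4. Step 2 — apply |x|_p = p^{-v_p(x)} = 7^{4} = 2401.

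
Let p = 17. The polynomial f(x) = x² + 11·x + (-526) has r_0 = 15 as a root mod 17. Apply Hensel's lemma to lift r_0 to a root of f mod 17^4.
r_3 = 80170 (mod 83521)

Hensel: r_{i+1} = r_i − f(r_i)·(f′(r_i))^{-1} mod 17^{i+2}, f′(x) = 2x + 11. Iterate:
  r_0 = 15 (mod 17)
  r_1 = 117 (mod 289)
  r_2 = 1562 (mod 4913)
  r_3 = 80170 (mod 83521)
Final: r = 80170 satisfies f(r) ≡ 0 mod 17^4.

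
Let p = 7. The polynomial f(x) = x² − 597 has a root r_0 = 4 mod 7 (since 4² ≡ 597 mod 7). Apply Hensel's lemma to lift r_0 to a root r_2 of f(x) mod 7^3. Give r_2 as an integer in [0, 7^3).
r_2 = 242 (mod 343)

Hensel's recurrence: r_{i+1} = r_i − f(r_i)·(f′(r_i))^{-1} mod 7^{i+2}, with f′(x) = 2x. Iterate:
  r_0 = 4 (mod 7)
  r_1 = 46 (mod 49)
  r_2 = 242 (mod 343)
Final: r_2 = 242, and one checks f(r_2) ≡ 0 mod 7^3.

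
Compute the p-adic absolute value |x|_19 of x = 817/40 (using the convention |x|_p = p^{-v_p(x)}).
|817/40|_19 = 1/19

Step 1 — compute v_19(x) by factoring powers of 19 out of the numerator and denominator: v_19(817/40) = 1. Step 2 — apply |x|_p = p^{-v_p(x)} = 19^{-1} = 1/19.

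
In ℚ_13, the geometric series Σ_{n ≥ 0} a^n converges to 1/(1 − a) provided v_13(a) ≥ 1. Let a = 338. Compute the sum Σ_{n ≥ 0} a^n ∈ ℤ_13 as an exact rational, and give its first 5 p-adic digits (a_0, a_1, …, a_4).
Σ a^n = 1/(1 − a) = -1/337;  first 5 digits = (1, 0, 2, 0, 4)

v_13(a) = 2 ≥ 1, so the series converges in ℤ_13 to 1/(1 − a) = 1/(1 − 338) = -1/337. Expand this rational in ℤ_13: compute digits iteratively via d_i = x_i mod 13, x_{i+1} = (x_i − d_i)/13. The first 5 digits are (1, 0, 2, 0, 4).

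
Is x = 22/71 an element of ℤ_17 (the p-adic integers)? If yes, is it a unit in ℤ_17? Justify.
x ∈ ℤ_17^× (unit); v_17(x) = 0

ℤ_17 = {x ∈ ℚ_17 : v_17(x) ≥ 0} and ℤ_17^× = {x ∈ ℤ_17 : v_17(x) = 0}. Here v_17(22/71) = v_17(num) − v_17(den) = 0; compare against these criteria.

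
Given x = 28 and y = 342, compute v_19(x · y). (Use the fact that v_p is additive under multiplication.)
v_19(9576) = 1

v_p(x) = 0 (factor: 28 = 19^0 · 28); v_p(y) = 1 (factor: 342 = 19^1 · 18). Additivity: v_p(xy) = v_p(x) + v_p(y) = 0 + 1 = 1. (Direct check: xy = 9576 = 19^1 · (504).)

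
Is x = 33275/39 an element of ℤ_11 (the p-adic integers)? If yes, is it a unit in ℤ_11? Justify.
x ∈ ℤ_11 but not a unit; v_11(x) = 3 > 0

ℤ_11 = {x ∈ ℚ_11 : v_11(x) ≥ 0} and ℤ_11^× = {x ∈ ℤ_11 : v_11(x) = 0}. Here v_11(33275/39) = v_11(num) − v_11(den) = 3; compare against these criteria.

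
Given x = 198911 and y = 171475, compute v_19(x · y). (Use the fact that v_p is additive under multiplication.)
v_19(34108263725) = 6

v_p(x) = 3 (factor: 198911 = 19^3 · 29); v_p(y) = 3 (factor: 171475 = 19^3 · 25). Additivity: v_p(xy) = v_p(x) + v_p(y) = 3 + 3 = 6. (Direct check: xy = 34108263725 = 19^6 · (725).)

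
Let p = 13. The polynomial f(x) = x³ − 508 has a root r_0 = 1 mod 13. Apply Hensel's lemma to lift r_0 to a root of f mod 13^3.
r_2 = 170 (mod 2197)

Hensel: r_{i+1} = r_i − f(r_i)/f′(r_i) mod 13^{i+2}, where f′(x) = 3x². Iterate:
  r_0 = 1 (mod 13)
  r_1 = 1 (mod 169)
  r_2 = 170 (mod 2197)
Final: r = 170 with f(r) ≡ 0 mod 13^3.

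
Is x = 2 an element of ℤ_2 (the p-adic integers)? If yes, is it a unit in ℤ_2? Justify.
x ∈ ℤ_2 but not a unit; v_2(x) = 1 > 0

ℤ_2 = {x ∈ ℚ_2 : v_2(x) ≥ 0} and ℤ_2^× = {x ∈ ℤ_2 : v_2(x) = 0}. Here v_2(2) = v_2(num) − v_2(den) = 1; compare against these criteria.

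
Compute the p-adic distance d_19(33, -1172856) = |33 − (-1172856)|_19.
d_19(33, -1172856) = 1/130321

Step 1 — x − y = 33 − (-1172856) = 1172889. Step 2 — v_19(1172889) = 4 (factor: 1172889 = (19^4 · 9); the sign does not affect v_p). Step 3 — |x − y|_19 = 19^{-4} = 1/130321.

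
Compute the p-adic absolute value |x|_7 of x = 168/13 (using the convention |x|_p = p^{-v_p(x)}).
|168/13|_7 = 1/7

Step 1 — compute v_7(x) by factoring powers of 7 out of the numerator and denominator: v_7(168/13) = 1. Step 2 — apply |x|_p = p^{-v_p(x)} = 7^{-1} = 1/7.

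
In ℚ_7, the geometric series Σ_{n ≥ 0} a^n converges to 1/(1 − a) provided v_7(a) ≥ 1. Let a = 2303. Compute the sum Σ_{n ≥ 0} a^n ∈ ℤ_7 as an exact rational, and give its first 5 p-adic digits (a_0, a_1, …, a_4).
Σ a^n = 1/(1 − a) = -1/2302;  first 5 digits = (1, 0, 5, 6, 4)

v_7(a) = 2 ≥ 1, so the series converges in ℤ_7 to 1/(1 − a) = 1/(1 − 2303) = -1/2302. Expand this rational in ℤ_7: compute digits iteratively via d_i = x_i mod 7, x_{i+1} = (x_i − d_i)/7. The first 5 digits are (1, 0, 5, 6, 4).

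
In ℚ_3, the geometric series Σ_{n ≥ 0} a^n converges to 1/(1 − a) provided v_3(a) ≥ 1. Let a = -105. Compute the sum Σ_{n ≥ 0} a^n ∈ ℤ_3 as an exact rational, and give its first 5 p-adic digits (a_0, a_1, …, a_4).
Σ a^n = 1/(1 − a) = 1/106;  first 5 digits = (1, 1, 1, 0, 1)

v_3(a) = 1 ≥ 1, so the series converges in ℤ_3 to 1/(1 − a) = 1/(1 − (-105)) = 1/106. Expand this rational in ℤ_3: compute digits iteratively via d_i = x_i mod 3, x_{i+1} = (x_i − d_i)/3. The first 5 digits are (1, 1, 1, 0, 1).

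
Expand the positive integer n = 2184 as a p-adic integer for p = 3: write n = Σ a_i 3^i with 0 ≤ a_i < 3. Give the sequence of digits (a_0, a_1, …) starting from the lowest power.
(a_0, a_1, …) = (0, 2, 2, 2, 2, 2, 2)

Repeated division by 3 gives the digits low-to-high: 2184 = 2·3^1 + 2·3^2 + 2·3^3 + 2·3^4 + 2·3^5 + 2·3^6. Digit sequence: (0, 2, 2, 2, 2, 2, 2).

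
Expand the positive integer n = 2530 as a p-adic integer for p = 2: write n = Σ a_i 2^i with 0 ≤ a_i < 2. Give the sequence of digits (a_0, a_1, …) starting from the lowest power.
(a_0, a_1, …) = (0, 1, 0, 0, 0, 1, 1, 1, 1, 0, 0, 1)

Repeated division by 2 gives the digits low-to-high: 2530 = 1·2^1 + 1·2^5 + 1·2^6 + 1·2^7 + 1·2^8 + 1·2^11. Digit sequence: (0, 1, 0, 0, 0, 1, 1, 1, 1, 0, 0, 1).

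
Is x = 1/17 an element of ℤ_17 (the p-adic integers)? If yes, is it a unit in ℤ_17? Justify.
x ∉ ℤ_17 (v_17(x) = -1 < 0)

ℤ_17 = {x ∈ ℚ_17 : v_17(x) ≥ 0} and ℤ_17^× = {x ∈ ℤ_17 : v_17(x) = 0}. Here v_17(1/17) = v_17(num) − v_17(den) = -1; compare against these criteria.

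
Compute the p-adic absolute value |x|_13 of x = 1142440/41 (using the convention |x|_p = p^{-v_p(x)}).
|1142440/41|_13 = 1/28561

Step 1 — compute v_13(x) by factoring powers of 13 out of the numerator and denominator: v_13(1142440/41) = 4. Step 2 — apply |x|_p = p^{-v_p(x)} = 13^{-4} = 1/28561.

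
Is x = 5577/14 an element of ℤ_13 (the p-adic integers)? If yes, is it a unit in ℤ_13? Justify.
x ∈ ℤ_13 but not a unit; v_13(x) = 2 > 0

ℤ_13 = {x ∈ ℚ_13 : v_13(x) ≥ 0} and ℤ_13^× = {x ∈ ℤ_13 : v_13(x) = 0}. Here v_13(5577/14) = v_13(num) − v_13(den) = 2; compare against these criteria.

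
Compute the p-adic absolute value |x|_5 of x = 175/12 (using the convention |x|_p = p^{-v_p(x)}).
|175/12|_5 = 1/25

Step 1 — compute v_5(x) by factoring powers of 5 out of the numerator and denominator: v_5(175/12) = 2. Step 2 — apply |x|_p = p^{-v_p(x)} = 5^{-2} = 1/25.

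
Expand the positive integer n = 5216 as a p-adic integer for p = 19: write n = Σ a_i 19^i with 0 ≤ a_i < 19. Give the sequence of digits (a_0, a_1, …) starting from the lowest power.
(a_0, a_1, …) = (10, 8, 14)

Repeated division by 19 gives the digits low-to-high: 5216 = 10 + 8·19^1 + 14·19^2. Digit sequence: (10, 8, 14).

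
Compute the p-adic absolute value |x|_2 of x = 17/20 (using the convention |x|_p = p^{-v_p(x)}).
|17/20|_2 = 4

Step 1 — compute v_2(x) by factoring powers of 2 out of the numerator and denominator: v_2(17/20) = -2. Step 2 — apply |x|_p = p^{-v_p(x)} = 2^{2} = 4.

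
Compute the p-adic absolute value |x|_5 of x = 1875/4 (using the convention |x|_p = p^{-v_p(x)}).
|1875/4|_5 = 1/625

Step 1 — compute v_5(x) by factoring powers of 5 out of the numerator and denominator: v_5(1875/4) = 4. Step 2 — apply |x|_p = p^{-v_p(x)} = 5^{-4} = 1/625.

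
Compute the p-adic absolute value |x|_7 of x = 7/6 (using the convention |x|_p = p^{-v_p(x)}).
|7/6|_7 = 1/7

Step 1 — compute v_7(x) by factoring powers of 7 out of the numerator and denominator: v_7(7/6) = 1. Step 2 — apply |x|_p = p^{-v_p(x)} = 7^{-1} = 1/7.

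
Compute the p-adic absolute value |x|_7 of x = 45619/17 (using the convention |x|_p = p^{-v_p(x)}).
|45619/17|_7 = 1/2401

Step 1 — compute v_7(x) by factoring powers of 7 out of the numerator and denominator: v_7(45619/17) = 4. Step 2 — apply |x|_p = p^{-v_p(x)} = 7^{-4} = 1/2401.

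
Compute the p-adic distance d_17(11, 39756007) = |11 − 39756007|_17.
d_17(11, 39756007) = 1/1419857

Step 1 — x − y = 11 − 39756007 = -39755996. Step 2 — v_17(-39755996) = 5 (factor: -39755996 = −(17^5 · 28); the sign does not affect v_p). Step 3 — |x − y|_17 = 17^{-5} = 1/1419857.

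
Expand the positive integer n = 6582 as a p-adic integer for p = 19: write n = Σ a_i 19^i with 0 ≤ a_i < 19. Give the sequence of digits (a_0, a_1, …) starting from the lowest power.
(a_0, a_1, …) = (8, 4, 18)

Repeated division by 19 gives the digits low-to-high: 6582 = 8 + 4·19^1 + 18·19^2. Digit sequence: (8, 4, 18).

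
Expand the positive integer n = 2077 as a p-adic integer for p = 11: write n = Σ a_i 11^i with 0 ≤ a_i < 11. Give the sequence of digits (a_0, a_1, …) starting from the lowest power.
(a_0, a_1, …) = (9, 1, 6, 1)

Repeated division by 11 gives the digits low-to-high: 2077 = 9 + 1·11^1 + 6·11^2 + 1·11^3. Digit sequence: (9, 1, 6, 1).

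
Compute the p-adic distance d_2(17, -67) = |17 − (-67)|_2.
d_2(17, -67) = 1/4

Step 1 — x − y = 17 − (-67) = 84. Step 2 — v_2(84) = 2 (factor: 84 = (2^2 · 21); the sign does not affect v_p). Step 3 — |x − y|_2 = 2^{-2} = 1/4.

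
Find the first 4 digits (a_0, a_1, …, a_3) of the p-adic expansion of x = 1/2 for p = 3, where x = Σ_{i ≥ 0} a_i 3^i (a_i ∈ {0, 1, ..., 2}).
(a_0, …, a_3) = (2, 1, 1, 1)

v_3(1/2) = 0 (numerator and denominator both coprime to 3), so x ∈ ℤ_3^×. Compute digits iteratively via a_i = x_i mod 3, x_{i+1} = (x_i − a_i)/3, with x_0 = x:
  x_0 = 1/2;  a_0 = 2;  x_1 = (x_0 − 2)/3 = -1/2
  x_1 = -1/2;  a_1 = 1;  x_2 = (x_1 − 1)/3 = -1/2
  x_2 = -1/2;  a_2 = 1;  x_3 = (x_2 − 1)/3 = -1/2
  x_3 = -1/2;  a_3 = 1;  x_4 = (x_3 − 1)/3 = -1/2
Digits: (2, 1, 1, 1).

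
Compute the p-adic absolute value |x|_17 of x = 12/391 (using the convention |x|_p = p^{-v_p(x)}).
|12/391|_17 = 17

Step 1 — compute v_17(x) by factoring powers of 17 out of the numerator and denominator: v_17(12/391) = -1. Step 2 — apply |x|_p = p^{-v_p(x)} = 17^{1} = 17.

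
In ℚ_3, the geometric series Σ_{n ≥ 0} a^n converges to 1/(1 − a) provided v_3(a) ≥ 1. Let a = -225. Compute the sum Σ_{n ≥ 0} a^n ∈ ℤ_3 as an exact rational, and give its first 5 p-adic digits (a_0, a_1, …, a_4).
Σ a^n = 1/(1 − a) = 1/226;  first 5 digits = (1, 0, 2, 0, 1)

v_3(a) = 2 ≥ 1, so the series converges in ℤ_3 to 1/(1 − a) = 1/(1 − (-225)) = 1/226. Expand this rational in ℤ_3: compute digits iteratively via d_i = x_i mod 3, x_{i+1} = (x_i − d_i)/3. The first 5 digits are (1, 0, 2, 0, 1).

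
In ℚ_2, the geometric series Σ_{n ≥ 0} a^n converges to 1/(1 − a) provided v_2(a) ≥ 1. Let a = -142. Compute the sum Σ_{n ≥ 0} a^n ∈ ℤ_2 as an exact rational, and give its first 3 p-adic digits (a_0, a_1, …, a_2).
Σ a^n = 1/(1 − a) = 1/143;  first 3 digits = (1, 1, 1)

v_2(a) = 1 ≥ 1, so the series converges in ℤ_2 to 1/(1 − a) = 1/(1 − (-142)) = 1/143. Expand this rational in ℤ_2: compute digits iteratively via d_i = x_i mod 2, x_{i+1} = (x_i − d_i)/2. The first 3 digits are (1, 1, 1).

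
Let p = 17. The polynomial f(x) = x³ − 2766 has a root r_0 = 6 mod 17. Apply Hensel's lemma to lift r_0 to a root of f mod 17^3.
r_2 = 1587 (mod 4913)

Hensel: r_{i+1} = r_i − f(r_i)/f′(r_i) mod 17^{i+2}, where f′(x) = 3x². Iterate:
  r_0 = 6 (mod 17)
  r_1 = 142 (mod 289)
  r_2 = 1587 (mod 4913)
Final: r = 1587 with f(r) ≡ 0 mod 17^3.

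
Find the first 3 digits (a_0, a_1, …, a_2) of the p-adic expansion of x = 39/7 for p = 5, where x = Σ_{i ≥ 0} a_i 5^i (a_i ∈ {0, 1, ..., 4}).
(a_0, …, a_2) = (2, 0, 3)

v_5(39/7) = 0 (numerator and denominator both coprime to 5), so x ∈ ℤ_5^×. Compute digits iteratively via a_i = x_i mod 5, x_{i+1} = (x_i − a_i)/5, with x_0 = x:
  x_0 = 39/7;  a_0 = 2;  x_1 = (x_0 − 2)/5 = 5/7
  x_1 = 5/7;  a_1 = 0;  x_2 = (x_1 − 0)/5 = 1/7
  x_2 = 1/7;  a_2 = 3;  x_3 = (x_2 − 3)/5 = -4/7
Digits: (2, 0, 3).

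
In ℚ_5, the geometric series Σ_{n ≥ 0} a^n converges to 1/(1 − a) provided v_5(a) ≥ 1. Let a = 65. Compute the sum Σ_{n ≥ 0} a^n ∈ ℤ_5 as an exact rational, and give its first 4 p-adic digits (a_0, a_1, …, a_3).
Σ a^n = 1/(1 − a) = -1/64;  first 4 digits = (1, 3, 1, 1)

v_5(a) = 1 ≥ 1, so the series converges in ℤ_5 to 1/(1 − a) = 1/(1 − 65) = -1/64. Expand this rational in ℤ_5: compute digits iteratively via d_i = x_i mod 5, x_{i+1} = (x_i − d_i)/5. The first 4 digits are (1, 3, 1, 1).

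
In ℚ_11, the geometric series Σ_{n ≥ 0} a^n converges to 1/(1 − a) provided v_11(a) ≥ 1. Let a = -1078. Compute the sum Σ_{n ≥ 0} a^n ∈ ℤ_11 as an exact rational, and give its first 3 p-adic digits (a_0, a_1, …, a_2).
Σ a^n = 1/(1 − a) = 1/1079;  first 3 digits = (1, 1, 3)

v_11(a) = 1 ≥ 1, so the series converges in ℤ_11 to 1/(1 − a) = 1/(1 − (-1078)) = 1/1079. Expand this rational in ℤ_11: compute digits iteratively via d_i = x_i mod 11, x_{i+1} = (x_i − d_i)/11. The first 3 digits are (1, 1, 3).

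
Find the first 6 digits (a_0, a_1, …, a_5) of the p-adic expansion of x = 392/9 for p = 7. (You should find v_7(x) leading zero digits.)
(a_0, …, a_5) = (0, 0, 4, 5, 0, 3)

v_7(392/9) = 2, so a_0 = ... = a_1 = 0. Factor out: x = 7^2 · u with u = 8/9 a unit in ℤ_7. Expand u iteratively via a_{v+i} = u_i mod 7, u_{i+1} = (u_i − a_{v+i})/7:
  u_0 = 8/9;  a_2 = 4;  u_1 = (u_0 − 4)/7 = -4/9
  u_1 = -4/9;  a_3 = 5;  u_2 = (u_1 − 5)/7 = -7/9
  u_2 = -7/9;  a_4 = 0;  u_3 = (u_2 − 0)/7 = -1/9
  u_3 = -1/9;  a_5 = 3;  u_4 = (u_3 − 3)/7 = -4/9
Digits: (0, 0, 4, 5, 0, 3).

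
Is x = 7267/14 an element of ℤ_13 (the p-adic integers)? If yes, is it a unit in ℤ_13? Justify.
x ∈ ℤ_13 but not a unit; v_13(x) = 2 > 0

ℤ_13 = {x ∈ ℚ_13 : v_13(x) ≥ 0} and ℤ_13^× = {x ∈ ℤ_13 : v_13(x) = 0}. Here v_13(7267/14) = v_13(num) − v_13(den) = 2; compare against these criteria.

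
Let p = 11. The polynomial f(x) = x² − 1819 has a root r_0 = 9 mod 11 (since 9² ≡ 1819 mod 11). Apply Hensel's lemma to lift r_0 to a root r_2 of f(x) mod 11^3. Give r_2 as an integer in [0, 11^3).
r_2 = 1208 (mod 1331)

Hensel's recurrence: r_{i+1} = r_i − f(r_i)·(f′(r_i))^{-1} mod 11^{i+2}, with f′(x) = 2x. Iterate:
  r_0 = 9 (mod 11)
  r_1 = 119 (mod 121)
  r_2 = 1208 (mod 1331)
Final: r_2 = 1208, and one checks f(r_2) ≡ 0 mod 11^3.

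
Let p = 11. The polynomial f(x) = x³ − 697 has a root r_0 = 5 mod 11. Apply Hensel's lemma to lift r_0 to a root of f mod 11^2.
r_1 = 82 (mod 121)

Hensel: r_{i+1} = r_i − f(r_i)/f′(r_i) mod 11^{i+2}, where f′(x) = 3x². Iterate:
  r_0 = 5 (mod 11)
  r_1 = 82 (mod 121)
Final: r = 82 with f(r) ≡ 0 mod 11^2.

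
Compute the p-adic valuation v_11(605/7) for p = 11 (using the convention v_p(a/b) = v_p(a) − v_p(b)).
v_11(605/7) = 2

Factor powers of 11 from the numerator and denominator of the reduced fraction: 605 = 11^2 · 5 and 7 = 11^0 · 7. Apply v_p(a/b) = v_p(a) − v_p(b): v_11(605/7) = 2 − 0 = 2.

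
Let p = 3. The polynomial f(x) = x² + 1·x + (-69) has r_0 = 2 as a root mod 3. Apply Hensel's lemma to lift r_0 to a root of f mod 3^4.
r_3 = 47 (mod 81)

Hensel: r_{i+1} = r_i − f(r_i)·(f′(r_i))^{-1} mod 3^{i+2}, f′(x) = 2x + 1. Iterate:
  r_0 = 2 (mod 3)
  r_1 = 2 (mod 9)
  r_2 = 20 (mod 27)
  r_3 = 47 (mod 81)
Final: r = 47 satisfies f(r) ≡ 0 mod 3^4.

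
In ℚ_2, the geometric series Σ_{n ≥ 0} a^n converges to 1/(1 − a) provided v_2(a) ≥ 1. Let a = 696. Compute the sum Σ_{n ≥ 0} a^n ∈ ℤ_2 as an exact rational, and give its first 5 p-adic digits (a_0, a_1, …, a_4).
Σ a^n = 1/(1 − a) = -1/695;  first 5 digits = (1, 0, 0, 1, 1)

v_2(a) = 3 ≥ 1, so the series converges in ℤ_2 to 1/(1 − a) = 1/(1 − 696) = -1/695. Expand this rational in ℤ_2: compute digits iteratively via d_i = x_i mod 2, x_{i+1} = (x_i − d_i)/2. The first 5 digits are (1, 0, 0, 1, 1).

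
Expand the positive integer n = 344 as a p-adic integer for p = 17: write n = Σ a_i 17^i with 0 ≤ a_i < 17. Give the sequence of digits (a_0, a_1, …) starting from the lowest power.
(a_0, a_1, …) = (4, 3, 1)

Repeated division by 17 gives the digits low-to-high: 344 = 4 + 3·17^1 + 1·17^2. Digit sequence: (4, 3, 1).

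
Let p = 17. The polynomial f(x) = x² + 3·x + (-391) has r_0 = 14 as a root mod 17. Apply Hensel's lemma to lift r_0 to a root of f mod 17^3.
r_2 = 252 (mod 4913)

Hensel: r_{i+1} = r_i − f(r_i)·(f′(r_i))^{-1} mod 17^{i+2}, f′(x) = 2x + 3. Iterate:
  r_0 = 14 (mod 17)
  r_1 = 252 (mod 289)
  r_2 = 252 (mod 4913)
Final: r = 252 satisfies f(r) ≡ 0 mod 17^3.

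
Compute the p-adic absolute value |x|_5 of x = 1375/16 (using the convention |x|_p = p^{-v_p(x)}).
|1375/16|_5 = 1/125

Step 1 — compute v_5(x) by factoring powers of 5 out of the numerator and denominator: v_5(1375/16) = 3. Step 2 — apply |x|_p = p^{-v_p(x)} = 5^{-3} = 1/125.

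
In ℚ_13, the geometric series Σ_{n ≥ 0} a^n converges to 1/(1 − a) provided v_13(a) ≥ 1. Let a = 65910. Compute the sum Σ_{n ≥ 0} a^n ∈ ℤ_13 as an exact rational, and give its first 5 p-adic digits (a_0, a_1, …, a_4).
Σ a^n = 1/(1 − a) = -1/65909;  first 5 digits = (1, 0, 0, 4, 2)

v_13(a) = 3 ≥ 1, so the series converges in ℤ_13 to 1/(1 − a) = 1/(1 − 65910) = -1/65909. Expand this rational in ℤ_13: compute digits iteratively via d_i = x_i mod 13, x_{i+1} = (x_i − d_i)/13. The first 5 digits are (1, 0, 0, 4, 2).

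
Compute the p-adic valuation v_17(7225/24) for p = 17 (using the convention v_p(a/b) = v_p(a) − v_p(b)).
v_17(7225/24) = 2

Factor powers of 17 from the numerator and denominator of the reduced fraction: 7225 = 17^2 · 25 and 24 = 17^0 · 24. Apply v_p(a/b) = v_p(a) − v_p(b): v_17(7225/24) = 2 − 0 = 2.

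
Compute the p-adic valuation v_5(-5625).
v_5(-5625) = 4

v_5(n) is the largest exponent k such that 5^k divides n. Factor out: -5625 = -5^4 · 9. (Sign doesn't affect v_p.) So v_5(-5625) = 4.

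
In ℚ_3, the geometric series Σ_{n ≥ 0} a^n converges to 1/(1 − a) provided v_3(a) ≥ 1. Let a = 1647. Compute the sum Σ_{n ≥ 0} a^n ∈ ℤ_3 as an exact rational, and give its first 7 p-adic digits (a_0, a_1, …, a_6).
Σ a^n = 1/(1 − a) = -1/1646;  first 7 digits = (1, 0, 0, 1, 2, 0, 0)

v_3(a) = 3 ≥ 1, so the series converges in ℤ_3 to 1/(1 − a) = 1/(1 − 1647) = -1/1646. Expand this rational in ℤ_3: compute digits iteratively via d_i = x_i mod 3, x_{i+1} = (x_i − d_i)/3. The first 7 digits are (1, 0, 0, 1, 2, 0, 0).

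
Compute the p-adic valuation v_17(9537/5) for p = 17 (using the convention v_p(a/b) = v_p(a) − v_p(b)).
v_17(9537/5) = 2

Factor powers of 17 from the numerator and denominator of the reduced fraction: 9537 = 17^2 · 33 and 5 = 17^0 · 5. Apply v_p(a/b) = v_p(a) − v_p(b): v_17(9537/5) = 2 − 0 = 2.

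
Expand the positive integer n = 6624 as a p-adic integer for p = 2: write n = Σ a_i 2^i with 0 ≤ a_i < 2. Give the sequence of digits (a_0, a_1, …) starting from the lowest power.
(a_0, a_1, …) = (0, 0, 0, 0, 0, 1, 1, 1, 1, 0, 0, 1, 1)

Repeated division by 2 gives the digits low-to-high: 6624 = 1·2^5 + 1·2^6 + 1·2^7 + 1·2^8 + 1·2^11 + 1·2^12. Digit sequence: (0, 0, 0, 0, 0, 1, 1, 1, 1, 0, 0, 1, 1).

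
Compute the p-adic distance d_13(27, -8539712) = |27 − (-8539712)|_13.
d_13(27, -8539712) = 1/371293

Step 1 — x − y = 27 − (-8539712) = 8539739. Step 2 — v_13(8539739) = 5 (factor: 8539739 = (13^5 · 23); the sign does not affect v_p). Step 3 — |x − y|_13 = 13^{-5} = 1/371293.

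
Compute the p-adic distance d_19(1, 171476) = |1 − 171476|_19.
d_19(1, 171476) = 1/6859

Step 1 — x − y = 1 − 171476 = -171475. Step 2 — v_19(-171475) = 3 (factor: -171475 = −(19^3 · 25); the sign does not affect v_p). Step 3 — |x − y|_19 = 19^{-3} = 1/6859.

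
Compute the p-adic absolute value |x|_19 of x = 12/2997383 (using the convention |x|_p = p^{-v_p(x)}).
|12/2997383|_19 = 130321

Step 1 — compute v_19(x) by factoring powers of 19 out of the numerator and denominator: v_19(12/2997383) = -4. Step 2 — apply |x|_p = p^{-v_p(x)} = 19^{4} = 130321.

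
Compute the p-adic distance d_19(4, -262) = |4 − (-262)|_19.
d_19(4, -262) = 1/19

Step 1 — x − y = 4 − (-262) = 266. Step 2 — v_19(266) = 1 (factor: 266 = (19^1 · 14); the sign does not affect v_p). Step 3 — |x − y|_19 = 19^{-1} = 1/19.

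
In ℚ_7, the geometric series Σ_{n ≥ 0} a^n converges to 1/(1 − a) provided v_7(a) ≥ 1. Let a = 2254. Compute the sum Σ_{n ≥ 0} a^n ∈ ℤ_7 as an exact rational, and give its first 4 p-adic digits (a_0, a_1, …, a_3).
Σ a^n = 1/(1 − a) = -1/2253;  first 4 digits = (1, 0, 4, 6)

v_7(a) = 2 ≥ 1, so the series converges in ℤ_7 to 1/(1 − a) = 1/(1 − 2254) = -1/2253. Expand this rational in ℤ_7: compute digits iteratively via d_i = x_i mod 7, x_{i+1} = (x_i − d_i)/7. The first 4 digits are (1, 0, 4, 6).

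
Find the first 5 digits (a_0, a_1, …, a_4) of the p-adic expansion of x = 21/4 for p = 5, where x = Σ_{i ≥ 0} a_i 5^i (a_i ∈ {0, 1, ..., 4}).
(a_0, …, a_4) = (4, 4, 3, 3, 3)

v_5(21/4) = 0 (numerator and denominator both coprime to 5), so x ∈ ℤ_5^×. Compute digits iteratively via a_i = x_i mod 5, x_{i+1} = (x_i − a_i)/5, with x_0 = x:
  x_0 = 21/4;  a_0 = 4;  x_1 = (x_0 − 4)/5 = 1/4
  x_1 = 1/4;  a_1 = 4;  x_2 = (x_1 − 4)/5 = -3/4
  x_2 = -3/4;  a_2 = 3;  x_3 = (x_2 − 3)/5 = -3/4
  x_3 = -3/4;  a_3 = 3;  x_4 = (x_3 − 3)/5 = -3/4
  x_4 = -3/4;  a_4 = 3;  x_5 = (x_4 − 3)/5 = -3/4
Digits: (4, 4, 3, 3, 3).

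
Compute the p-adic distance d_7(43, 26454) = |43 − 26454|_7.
d_7(43, 26454) = 1/2401

Step 1 — x − y = 43 − 26454 = -26411. Step 2 — v_7(-26411) = 4 (factor: -26411 = −(7^4 · 11); the sign does not affect v_p). Step 3 — |x − y|_7 = 7^{-4} = 1/2401.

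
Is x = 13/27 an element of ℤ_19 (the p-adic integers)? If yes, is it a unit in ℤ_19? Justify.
x ∈ ℤ_19^× (unit); v_19(x) = 0

ℤ_19 = {x ∈ ℚ_19 : v_19(x) ≥ 0} and ℤ_19^× = {x ∈ ℤ_19 : v_19(x) = 0}. Here v_19(13/27) = v_19(num) − v_19(den) = 0; compare against these criteria.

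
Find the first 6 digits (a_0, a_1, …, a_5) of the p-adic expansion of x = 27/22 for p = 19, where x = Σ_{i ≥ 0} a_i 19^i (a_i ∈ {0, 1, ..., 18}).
(a_0, …, a_5) = (9, 16, 0, 6, 4, 11)

v_19(27/22) = 0 (numerator and denominator both coprime to 19), so x ∈ ℤ_19^×. Compute digits iteratively via a_i = x_i mod 19, x_{i+1} = (x_i − a_i)/19, with x_0 = x:
  x_0 = 27/22;  a_0 = 9;  x_1 = (x_0 − 9)/19 = -9/22
  x_1 = -9/22;  a_1 = 16;  x_2 = (x_1 − 16)/19 = -19/22
  x_2 = -19/22;  a_2 = 0;  x_3 = (x_2 − 0)/19 = -1/22
  x_3 = -1/22;  a_3 = 6;  x_4 = (x_3 − 6)/19 = -7/22
  x_4 = -7/22;  a_4 = 4;  x_5 = (x_4 − 4)/19 = -5/22
  x_5 = -5/22;  a_5 = 11;  x_6 = (x_5 − 11)/19 = -13/22
Digits: (9, 16, 0, 6, 4, 11).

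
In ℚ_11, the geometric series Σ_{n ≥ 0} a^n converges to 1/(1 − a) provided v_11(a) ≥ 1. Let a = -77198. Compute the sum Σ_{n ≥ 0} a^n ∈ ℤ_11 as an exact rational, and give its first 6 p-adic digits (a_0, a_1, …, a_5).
Σ a^n = 1/(1 − a) = 1/77199;  first 6 digits = (1, 0, 0, 8, 5, 10)

v_11(a) = 3 ≥ 1, so the series converges in ℤ_11 to 1/(1 − a) = 1/(1 − (-77198)) = 1/77199. Expand this rational in ℤ_11: compute digits iteratively via d_i = x_i mod 11, x_{i+1} = (x_i − d_i)/11. The first 6 digits are (1, 0, 0, 8, 5, 10).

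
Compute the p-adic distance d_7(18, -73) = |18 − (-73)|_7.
d_7(18, -73) = 1/7

Step 1 — x − y = 18 − (-73) = 91. Step 2 — v_7(91) = 1 (factor: 91 = (7^1 · 13); the sign does not affect v_p). Step 3 — |x − y|_7 = 7^{-1} = 1/7.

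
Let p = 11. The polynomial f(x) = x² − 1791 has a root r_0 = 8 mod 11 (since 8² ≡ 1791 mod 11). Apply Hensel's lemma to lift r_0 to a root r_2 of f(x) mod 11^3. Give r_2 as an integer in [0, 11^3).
r_2 = 426 (mod 1331)

Hensel's recurrence: r_{i+1} = r_i − f(r_i)·(f′(r_i))^{-1} mod 11^{i+2}, with f′(x) = 2x. Iterate:
  r_0 = 8 (mod 11)
  r_1 = 63 (mod 121)
  r_2 = 426 (mod 1331)
Final: r_2 = 426, and one checks f(r_2) ≡ 0 mod 11^3.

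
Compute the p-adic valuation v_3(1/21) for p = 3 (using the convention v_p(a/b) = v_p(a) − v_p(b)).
v_3(1/21) = -1

Factor powers of 3 from the numerator and denominator of the reduced fraction: 1 = 3^0 · 1 and 21 = 3^1 · 7. Apply v_p(a/b) = v_p(a) − v_p(b): v_3(1/21) = 0 − 1 = -1.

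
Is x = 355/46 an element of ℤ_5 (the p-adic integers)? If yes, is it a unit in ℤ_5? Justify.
x ∈ ℤ_5 but not a unit; v_5(x) = 1 > 0

ℤ_5 = {x ∈ ℚ_5 : v_5(x) ≥ 0} and ℤ_5^× = {x ∈ ℤ_5 : v_5(x) = 0}. Here v_5(355/46) = v_5(num) − v_5(den) = 1; compare against these criteria.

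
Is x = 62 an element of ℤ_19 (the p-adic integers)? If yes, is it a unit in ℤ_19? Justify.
x ∈ ℤ_19^× (unit); v_19(x) = 0

ℤ_19 = {x ∈ ℚ_19 : v_19(x) ≥ 0} and ℤ_19^× = {x ∈ ℤ_19 : v_19(x) = 0}. Here v_19(62) = v_19(num) − v_19(den) = 0; compare against these criteria.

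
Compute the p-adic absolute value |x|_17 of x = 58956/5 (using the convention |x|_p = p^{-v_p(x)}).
|58956/5|_17 = 1/4913

Step 1 — compute v_17(x) by factoring powers of 17 out of the numerator and denominator: v_17(58956/5) = 3. Step 2 — apply |x|_p = p^{-v_p(x)} = 17^{-3} = 1/4913.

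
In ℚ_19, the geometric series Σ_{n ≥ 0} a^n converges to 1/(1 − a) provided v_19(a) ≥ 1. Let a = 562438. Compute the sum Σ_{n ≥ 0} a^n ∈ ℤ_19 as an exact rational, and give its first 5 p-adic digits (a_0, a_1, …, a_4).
Σ a^n = 1/(1 − a) = -1/562437;  first 5 digits = (1, 0, 0, 6, 4)

v_19(a) = 3 ≥ 1, so the series converges in ℤ_19 to 1/(1 − a) = 1/(1 − 562438) = -1/562437. Expand this rational in ℤ_19: compute digits iteratively via d_i = x_i mod 19, x_{i+1} = (x_i − d_i)/19. The first 5 digits are (1, 0, 0, 6, 4).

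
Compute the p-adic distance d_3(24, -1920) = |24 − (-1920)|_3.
d_3(24, -1920) = 1/243

Step 1 — x − y = 24 − (-1920) = 1944. Step 2 — v_3(1944) = 5 (factor: 1944 = (3^5 · 8); the sign does not affect v_p). Step 3 — |x − y|_3 = 3^{-5} = 1/243.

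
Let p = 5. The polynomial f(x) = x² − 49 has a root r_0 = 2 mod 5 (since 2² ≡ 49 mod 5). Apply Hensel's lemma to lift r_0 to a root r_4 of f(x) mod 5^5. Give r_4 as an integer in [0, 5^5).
r_4 = 7 (mod 3125)

Hensel's recurrence: r_{i+1} = r_i − f(r_i)·(f′(r_i))^{-1} mod 5^{i+2}, with f′(x) = 2x. Iterate:
  r_0 = 2 (mod 5)
  r_1 = 7 (mod 25)
  r_2 = 7 (mod 125)
  r_3 = 7 (mod 625)
  r_4 = 7 (mod 3125)
Final: r_4 = 7, and one checks f(r_4) ≡ 0 mod 5^5.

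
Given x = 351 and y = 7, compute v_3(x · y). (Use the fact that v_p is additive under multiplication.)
v_3(2457) = 3

v_p(x) = 3 (factor: 351 = 3^3 · 13); v_p(y) = 0 (factor: 7 = 3^0 · 7). Additivity: v_p(xy) = v_p(x) + v_p(y) = 3 + 0 = 3. (Direct check: xy = 2457 = 3^3 · (91).)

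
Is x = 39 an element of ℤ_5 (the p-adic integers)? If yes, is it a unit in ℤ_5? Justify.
x ∈ ℤ_5^× (unit); v_5(x) = 0

ℤ_5 = {x ∈ ℚ_5 : v_5(x) ≥ 0} and ℤ_5^× = {x ∈ ℤ_5 : v_5(x) = 0}. Here v_5(39) = v_5(num) − v_5(den) = 0; compare against these criteria.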